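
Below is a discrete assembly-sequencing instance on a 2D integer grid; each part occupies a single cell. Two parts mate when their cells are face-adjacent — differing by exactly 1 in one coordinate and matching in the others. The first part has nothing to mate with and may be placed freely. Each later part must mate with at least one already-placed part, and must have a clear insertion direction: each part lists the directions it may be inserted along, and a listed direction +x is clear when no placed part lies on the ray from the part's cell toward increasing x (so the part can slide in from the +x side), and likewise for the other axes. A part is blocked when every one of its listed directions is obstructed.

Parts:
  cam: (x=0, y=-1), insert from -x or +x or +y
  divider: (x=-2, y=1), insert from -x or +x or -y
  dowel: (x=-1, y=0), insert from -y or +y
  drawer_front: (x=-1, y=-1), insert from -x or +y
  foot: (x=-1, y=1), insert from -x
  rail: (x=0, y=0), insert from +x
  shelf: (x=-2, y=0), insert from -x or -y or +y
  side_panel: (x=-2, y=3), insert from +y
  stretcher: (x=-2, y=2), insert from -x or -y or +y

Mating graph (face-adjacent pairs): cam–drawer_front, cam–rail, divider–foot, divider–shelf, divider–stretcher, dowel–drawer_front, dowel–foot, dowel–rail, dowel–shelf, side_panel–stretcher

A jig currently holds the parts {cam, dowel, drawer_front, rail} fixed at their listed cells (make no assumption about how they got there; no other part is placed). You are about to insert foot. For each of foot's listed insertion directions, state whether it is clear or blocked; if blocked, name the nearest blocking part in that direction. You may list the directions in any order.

-x: ray from foot(-1, 1) has no placed part ⇒ clear

-x: clear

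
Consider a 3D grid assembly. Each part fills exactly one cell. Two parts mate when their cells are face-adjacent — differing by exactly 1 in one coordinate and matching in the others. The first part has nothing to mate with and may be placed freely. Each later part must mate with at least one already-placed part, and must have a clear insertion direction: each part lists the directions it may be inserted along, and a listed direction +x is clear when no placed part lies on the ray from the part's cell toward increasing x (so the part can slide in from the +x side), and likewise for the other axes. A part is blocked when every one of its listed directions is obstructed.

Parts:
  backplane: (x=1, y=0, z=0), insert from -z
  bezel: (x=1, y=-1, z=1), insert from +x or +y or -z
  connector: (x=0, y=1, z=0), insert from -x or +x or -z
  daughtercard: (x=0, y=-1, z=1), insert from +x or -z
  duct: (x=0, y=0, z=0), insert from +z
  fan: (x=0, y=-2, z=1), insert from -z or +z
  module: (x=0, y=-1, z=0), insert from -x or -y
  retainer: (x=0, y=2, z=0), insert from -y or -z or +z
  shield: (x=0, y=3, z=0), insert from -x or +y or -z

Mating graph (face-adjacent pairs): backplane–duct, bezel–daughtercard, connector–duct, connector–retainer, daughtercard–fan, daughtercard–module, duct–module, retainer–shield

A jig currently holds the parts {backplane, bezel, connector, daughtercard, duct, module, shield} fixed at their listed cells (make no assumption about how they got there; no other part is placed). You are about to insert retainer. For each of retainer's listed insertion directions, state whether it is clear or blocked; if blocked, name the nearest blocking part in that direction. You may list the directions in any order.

+z: clear; -y: blocked by connector; -z: clear

-y: nearest on ray is connector@(0, 1, 0) ⇒ blocked
-z: ray from retainer(0, 2, 0) has no placed part ⇒ clear
+z: ray from retainer(0, 2, 0) has no placed part ⇒ clear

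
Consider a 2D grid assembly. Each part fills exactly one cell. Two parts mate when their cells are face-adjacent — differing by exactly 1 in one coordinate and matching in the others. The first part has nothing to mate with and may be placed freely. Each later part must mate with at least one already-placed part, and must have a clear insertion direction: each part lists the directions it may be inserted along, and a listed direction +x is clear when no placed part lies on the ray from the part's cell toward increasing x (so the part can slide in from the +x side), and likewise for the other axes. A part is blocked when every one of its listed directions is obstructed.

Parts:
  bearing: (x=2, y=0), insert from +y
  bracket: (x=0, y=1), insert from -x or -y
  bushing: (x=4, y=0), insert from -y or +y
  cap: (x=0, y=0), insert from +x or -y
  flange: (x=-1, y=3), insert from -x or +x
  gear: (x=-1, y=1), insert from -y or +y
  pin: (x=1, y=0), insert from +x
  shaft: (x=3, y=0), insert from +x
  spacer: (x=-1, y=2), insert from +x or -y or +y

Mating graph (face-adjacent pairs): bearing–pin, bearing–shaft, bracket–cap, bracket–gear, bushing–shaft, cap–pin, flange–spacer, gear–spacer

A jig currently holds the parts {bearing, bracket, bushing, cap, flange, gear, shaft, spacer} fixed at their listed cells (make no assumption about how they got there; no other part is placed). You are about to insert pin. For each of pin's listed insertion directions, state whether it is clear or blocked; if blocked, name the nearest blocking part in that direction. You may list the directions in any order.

+x: nearest on ray is bearing@(2, 0) ⇒ blocked

+x: blocked by bearing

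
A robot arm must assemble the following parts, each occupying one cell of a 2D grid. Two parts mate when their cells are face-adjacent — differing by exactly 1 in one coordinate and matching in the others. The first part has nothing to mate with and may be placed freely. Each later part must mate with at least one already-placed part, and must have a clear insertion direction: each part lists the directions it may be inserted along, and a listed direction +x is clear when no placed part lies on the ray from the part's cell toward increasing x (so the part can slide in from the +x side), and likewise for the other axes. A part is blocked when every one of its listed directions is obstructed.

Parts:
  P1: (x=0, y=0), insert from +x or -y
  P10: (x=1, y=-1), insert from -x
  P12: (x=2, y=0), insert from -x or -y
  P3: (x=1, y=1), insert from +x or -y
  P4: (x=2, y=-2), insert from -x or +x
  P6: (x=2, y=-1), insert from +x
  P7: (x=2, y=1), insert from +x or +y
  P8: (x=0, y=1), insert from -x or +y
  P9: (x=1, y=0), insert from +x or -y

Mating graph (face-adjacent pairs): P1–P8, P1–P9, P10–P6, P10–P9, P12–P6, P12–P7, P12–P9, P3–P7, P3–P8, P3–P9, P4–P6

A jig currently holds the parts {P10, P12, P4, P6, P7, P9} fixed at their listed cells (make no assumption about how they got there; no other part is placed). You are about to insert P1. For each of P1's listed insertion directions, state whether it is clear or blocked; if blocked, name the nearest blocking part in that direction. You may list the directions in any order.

+x: blocked by P9; -y: clear

+x: nearest on ray is P9@(1, 0) ⇒ blocked
-y: ray from P1(0, 0) has no placed part ⇒ clear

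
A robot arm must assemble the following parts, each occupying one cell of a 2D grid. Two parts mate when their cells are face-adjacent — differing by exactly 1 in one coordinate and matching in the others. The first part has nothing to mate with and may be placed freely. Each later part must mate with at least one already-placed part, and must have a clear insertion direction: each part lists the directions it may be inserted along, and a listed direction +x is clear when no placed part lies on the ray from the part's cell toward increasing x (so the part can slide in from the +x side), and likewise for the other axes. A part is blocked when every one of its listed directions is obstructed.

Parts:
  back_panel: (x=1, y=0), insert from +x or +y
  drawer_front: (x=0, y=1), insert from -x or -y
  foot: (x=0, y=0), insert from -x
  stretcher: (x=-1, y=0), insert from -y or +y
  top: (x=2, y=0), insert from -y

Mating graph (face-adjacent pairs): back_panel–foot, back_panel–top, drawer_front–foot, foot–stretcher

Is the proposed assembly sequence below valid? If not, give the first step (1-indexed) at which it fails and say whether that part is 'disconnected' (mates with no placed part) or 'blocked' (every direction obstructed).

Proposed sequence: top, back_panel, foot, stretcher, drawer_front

Valid

1. top@(2, 0) [-y clear] — {top}
2. back_panel@(1, 0) [+y clear] — {back_panel, top}
3. foot@(0, 0) [-x clear] — {back_panel, foot, top}
4. stretcher@(-1, 0) [-y clear] — {back_panel, foot, stretcher, top}
5. drawer_front@(0, 1) [-x clear] — {back_panel, drawer_front, foot, stretcher, top}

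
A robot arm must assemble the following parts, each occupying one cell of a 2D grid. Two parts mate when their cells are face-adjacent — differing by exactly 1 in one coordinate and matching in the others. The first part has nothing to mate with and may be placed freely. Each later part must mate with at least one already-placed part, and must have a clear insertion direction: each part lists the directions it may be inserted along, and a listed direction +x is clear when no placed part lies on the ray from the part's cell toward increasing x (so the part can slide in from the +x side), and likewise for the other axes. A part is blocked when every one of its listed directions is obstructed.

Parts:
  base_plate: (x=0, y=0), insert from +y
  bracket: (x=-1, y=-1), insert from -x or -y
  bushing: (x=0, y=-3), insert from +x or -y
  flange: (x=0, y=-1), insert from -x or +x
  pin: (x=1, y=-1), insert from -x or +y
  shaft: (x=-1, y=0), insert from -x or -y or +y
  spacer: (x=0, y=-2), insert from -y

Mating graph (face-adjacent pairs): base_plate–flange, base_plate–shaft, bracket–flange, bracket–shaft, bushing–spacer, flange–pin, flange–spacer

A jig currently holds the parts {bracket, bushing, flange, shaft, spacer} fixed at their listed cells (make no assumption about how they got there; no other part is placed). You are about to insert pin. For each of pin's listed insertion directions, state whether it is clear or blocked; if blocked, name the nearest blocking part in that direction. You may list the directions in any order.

+y: clear; -x: blocked by flange

-x: nearest on ray is flange@(0, -1) ⇒ blocked
+y: ray from pin(1, -1) has no placed part ⇒ clear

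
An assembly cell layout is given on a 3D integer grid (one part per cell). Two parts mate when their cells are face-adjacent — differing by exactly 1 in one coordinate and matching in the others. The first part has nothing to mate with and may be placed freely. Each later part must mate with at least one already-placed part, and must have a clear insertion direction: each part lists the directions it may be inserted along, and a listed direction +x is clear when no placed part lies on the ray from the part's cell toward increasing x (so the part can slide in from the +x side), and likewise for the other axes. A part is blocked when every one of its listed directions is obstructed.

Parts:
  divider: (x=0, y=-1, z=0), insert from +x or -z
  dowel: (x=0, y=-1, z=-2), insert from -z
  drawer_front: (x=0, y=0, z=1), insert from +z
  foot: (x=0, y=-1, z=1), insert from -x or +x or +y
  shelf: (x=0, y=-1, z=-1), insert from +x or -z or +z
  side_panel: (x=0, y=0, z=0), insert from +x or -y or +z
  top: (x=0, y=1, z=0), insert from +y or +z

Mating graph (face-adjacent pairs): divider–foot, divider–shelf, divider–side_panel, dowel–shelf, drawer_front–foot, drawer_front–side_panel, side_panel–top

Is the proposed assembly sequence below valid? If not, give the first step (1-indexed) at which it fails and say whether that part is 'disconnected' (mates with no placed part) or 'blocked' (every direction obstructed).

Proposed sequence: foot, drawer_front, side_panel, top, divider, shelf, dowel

Valid

1. foot@(0, -1, 1) [-x clear] — {foot}
2. drawer_front@(0, 0, 1) [+z clear] — {drawer_front, foot}
3. side_panel@(0, 0, 0) [+x clear] — {drawer_front, foot, side_panel}
4. top@(0, 1, 0) [+y clear] — {drawer_front, foot, side_panel, top}
5. divider@(0, -1, 0) [+x clear] — {divider, drawer_front, foot, side_panel, top}
6. shelf@(0, -1, -1) [+x clear] — {divider, drawer_front, foot, shelf, side_panel, top}
7. dowel@(0, -1, -2) [-z clear] — {divider, dowel, drawer_front, foot, shelf, side_panel, top}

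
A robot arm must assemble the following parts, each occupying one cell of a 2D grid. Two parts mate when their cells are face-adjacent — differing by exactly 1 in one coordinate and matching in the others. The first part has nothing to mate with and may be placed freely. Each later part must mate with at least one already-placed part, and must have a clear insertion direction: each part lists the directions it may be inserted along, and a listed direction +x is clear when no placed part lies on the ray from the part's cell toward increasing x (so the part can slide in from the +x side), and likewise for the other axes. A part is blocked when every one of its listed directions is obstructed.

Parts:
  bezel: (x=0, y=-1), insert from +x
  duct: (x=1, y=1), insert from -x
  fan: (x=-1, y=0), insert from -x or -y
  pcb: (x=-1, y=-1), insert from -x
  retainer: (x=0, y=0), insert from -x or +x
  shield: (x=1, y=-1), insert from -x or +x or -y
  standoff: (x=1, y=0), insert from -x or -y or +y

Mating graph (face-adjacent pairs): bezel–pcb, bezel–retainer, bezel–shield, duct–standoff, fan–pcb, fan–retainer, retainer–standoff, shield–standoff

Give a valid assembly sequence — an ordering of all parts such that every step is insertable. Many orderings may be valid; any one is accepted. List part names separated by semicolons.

retainer; bezel; pcb; fan; shield; standoff; duct

1. retainer@(0, 0) [-x clear] — {retainer}
2. bezel@(0, -1) [+x clear] — {bezel, retainer}
3. pcb@(-1, -1) [-x clear] — {bezel, pcb, retainer}
4. fan@(-1, 0) [-x clear] — {bezel, fan, pcb, retainer}
5. shield@(1, -1) [+x clear] — {bezel, fan, pcb, retainer, shield}
6. standoff@(1, 0) [+y clear] — {bezel, fan, pcb, retainer, shield, standoff}
7. duct@(1, 1) [-x clear] — {bezel, duct, fan, pcb, retainer, shield, standoff}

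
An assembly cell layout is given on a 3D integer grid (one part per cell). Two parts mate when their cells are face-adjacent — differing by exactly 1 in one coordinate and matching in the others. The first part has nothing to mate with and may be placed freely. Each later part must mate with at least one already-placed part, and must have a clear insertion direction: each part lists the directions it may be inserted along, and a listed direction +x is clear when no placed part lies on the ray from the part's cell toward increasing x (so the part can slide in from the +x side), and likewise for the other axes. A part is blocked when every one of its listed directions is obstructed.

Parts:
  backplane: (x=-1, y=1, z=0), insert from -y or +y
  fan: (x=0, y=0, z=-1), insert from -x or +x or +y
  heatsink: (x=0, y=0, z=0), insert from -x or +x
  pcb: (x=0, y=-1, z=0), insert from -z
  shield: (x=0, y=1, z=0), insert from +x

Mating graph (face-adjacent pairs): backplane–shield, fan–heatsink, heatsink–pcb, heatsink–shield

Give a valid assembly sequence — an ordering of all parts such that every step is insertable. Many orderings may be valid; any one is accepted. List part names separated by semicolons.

1. backplane@(-1, 1, 0) [-y clear] — {backplane}
2. shield@(0, 1, 0) [+x clear] — {backplane, shield}
3. heatsink@(0, 0, 0) [-x clear] — {backplane, heatsink, shield}
4. pcb@(0, -1, 0) [-z clear] — {backplane, heatsink, pcb, shield}
5. fan@(0, 0, -1) [-x clear] — {backplane, fan, heatsink, pcb, shield}

backplane; shield; heatsink; pcb; fan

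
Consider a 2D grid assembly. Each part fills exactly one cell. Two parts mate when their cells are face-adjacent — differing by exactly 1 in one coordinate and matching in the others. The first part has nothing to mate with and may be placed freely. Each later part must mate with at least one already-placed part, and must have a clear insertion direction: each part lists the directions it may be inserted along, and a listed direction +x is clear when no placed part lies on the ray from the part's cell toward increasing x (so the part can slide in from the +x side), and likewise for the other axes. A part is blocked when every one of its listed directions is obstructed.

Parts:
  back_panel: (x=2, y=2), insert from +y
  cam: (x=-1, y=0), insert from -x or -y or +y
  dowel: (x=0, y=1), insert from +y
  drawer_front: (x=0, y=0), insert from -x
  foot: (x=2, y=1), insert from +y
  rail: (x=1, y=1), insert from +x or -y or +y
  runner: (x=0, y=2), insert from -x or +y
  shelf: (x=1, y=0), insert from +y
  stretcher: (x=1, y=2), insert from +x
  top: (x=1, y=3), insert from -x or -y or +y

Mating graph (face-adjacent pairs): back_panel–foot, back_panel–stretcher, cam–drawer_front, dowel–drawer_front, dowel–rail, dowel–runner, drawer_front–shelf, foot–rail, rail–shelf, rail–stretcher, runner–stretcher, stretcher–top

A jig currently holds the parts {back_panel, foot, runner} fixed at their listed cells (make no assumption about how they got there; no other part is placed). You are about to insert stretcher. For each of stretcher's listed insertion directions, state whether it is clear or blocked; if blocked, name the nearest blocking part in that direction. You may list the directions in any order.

+x: blocked by back_panel

+x: nearest on ray is back_panel@(2, 2) ⇒ blocked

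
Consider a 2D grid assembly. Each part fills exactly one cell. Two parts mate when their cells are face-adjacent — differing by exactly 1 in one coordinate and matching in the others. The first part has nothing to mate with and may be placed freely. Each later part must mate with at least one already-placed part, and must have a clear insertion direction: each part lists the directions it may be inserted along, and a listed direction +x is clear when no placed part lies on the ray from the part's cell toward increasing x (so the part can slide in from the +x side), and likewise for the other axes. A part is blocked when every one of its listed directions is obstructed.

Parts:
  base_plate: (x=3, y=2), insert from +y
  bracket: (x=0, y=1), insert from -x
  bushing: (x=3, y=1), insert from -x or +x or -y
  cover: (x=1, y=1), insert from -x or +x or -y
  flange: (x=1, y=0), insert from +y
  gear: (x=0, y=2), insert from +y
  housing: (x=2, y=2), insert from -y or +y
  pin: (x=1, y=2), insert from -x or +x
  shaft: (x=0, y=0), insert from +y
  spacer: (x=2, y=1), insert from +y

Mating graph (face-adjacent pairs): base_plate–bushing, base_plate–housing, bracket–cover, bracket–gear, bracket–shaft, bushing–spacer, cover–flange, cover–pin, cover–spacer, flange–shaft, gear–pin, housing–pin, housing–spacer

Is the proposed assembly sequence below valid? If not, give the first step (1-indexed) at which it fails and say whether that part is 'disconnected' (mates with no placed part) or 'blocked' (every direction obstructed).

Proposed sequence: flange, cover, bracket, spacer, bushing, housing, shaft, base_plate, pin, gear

Invalid at step 7 (blocked)

1. flange@(1, 0) [+y clear] — {flange}
2. cover@(1, 1) [-x clear] — {cover, flange}
3. bracket@(0, 1) [-x clear] — {bracket, cover, flange}
4. spacer@(2, 1) [+y clear] — {bracket, cover, flange, spacer}
5. bushing@(3, 1) [+x clear] — {bracket, bushing, cover, flange, spacer}
6. housing@(2, 2) [+y clear] — {bracket, bushing, cover, flange, housing, spacer}
7. shaft@(0, 0) — +y all obstructed ⇒ blocked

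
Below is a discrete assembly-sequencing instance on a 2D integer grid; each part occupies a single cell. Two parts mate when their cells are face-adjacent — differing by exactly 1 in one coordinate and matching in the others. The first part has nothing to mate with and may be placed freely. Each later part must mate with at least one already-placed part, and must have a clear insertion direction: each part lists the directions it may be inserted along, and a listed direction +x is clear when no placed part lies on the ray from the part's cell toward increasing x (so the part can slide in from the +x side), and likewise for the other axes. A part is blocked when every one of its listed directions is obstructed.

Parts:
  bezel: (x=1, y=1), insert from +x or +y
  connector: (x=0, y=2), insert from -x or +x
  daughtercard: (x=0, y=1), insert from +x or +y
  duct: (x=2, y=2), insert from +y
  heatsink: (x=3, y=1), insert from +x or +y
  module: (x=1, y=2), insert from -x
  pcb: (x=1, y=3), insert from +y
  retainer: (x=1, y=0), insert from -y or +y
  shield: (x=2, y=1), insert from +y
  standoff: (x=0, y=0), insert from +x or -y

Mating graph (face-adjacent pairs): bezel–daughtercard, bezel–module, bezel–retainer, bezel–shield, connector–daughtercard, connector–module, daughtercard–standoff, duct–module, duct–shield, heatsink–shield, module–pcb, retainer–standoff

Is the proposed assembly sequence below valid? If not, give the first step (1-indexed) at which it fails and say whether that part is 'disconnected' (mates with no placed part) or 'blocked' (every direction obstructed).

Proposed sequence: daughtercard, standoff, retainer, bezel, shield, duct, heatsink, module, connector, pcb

1. daughtercard@(0, 1) [+x clear] — {daughtercard}
2. standoff@(0, 0) [+x clear] — {daughtercard, standoff}
3. retainer@(1, 0) [-y clear] — {daughtercard, retainer, standoff}
4. bezel@(1, 1) [+x clear] — {bezel, daughtercard, retainer, standoff}
5. shield@(2, 1) [+y clear] — {bezel, daughtercard, retainer, shield, standoff}
6. duct@(2, 2) [+y clear] — {bezel, daughtercard, duct, retainer, shield, standoff}
7. heatsink@(3, 1) [+x clear] — {bezel, daughtercard, duct, heatsink, retainer, shield, standoff}
8. module@(1, 2) [-x clear] — {bezel, daughtercard, duct, heatsink, module, retainer, shield, standoff}
9. connector@(0, 2) [-x clear] — {bezel, connector, daughtercard, duct, heatsink, module, retainer, shield, standoff}
10. pcb@(1, 3) [+y clear] — {bezel, connector, daughtercard, duct, heatsink, module, pcb, retainer, shield, standoff}

Valid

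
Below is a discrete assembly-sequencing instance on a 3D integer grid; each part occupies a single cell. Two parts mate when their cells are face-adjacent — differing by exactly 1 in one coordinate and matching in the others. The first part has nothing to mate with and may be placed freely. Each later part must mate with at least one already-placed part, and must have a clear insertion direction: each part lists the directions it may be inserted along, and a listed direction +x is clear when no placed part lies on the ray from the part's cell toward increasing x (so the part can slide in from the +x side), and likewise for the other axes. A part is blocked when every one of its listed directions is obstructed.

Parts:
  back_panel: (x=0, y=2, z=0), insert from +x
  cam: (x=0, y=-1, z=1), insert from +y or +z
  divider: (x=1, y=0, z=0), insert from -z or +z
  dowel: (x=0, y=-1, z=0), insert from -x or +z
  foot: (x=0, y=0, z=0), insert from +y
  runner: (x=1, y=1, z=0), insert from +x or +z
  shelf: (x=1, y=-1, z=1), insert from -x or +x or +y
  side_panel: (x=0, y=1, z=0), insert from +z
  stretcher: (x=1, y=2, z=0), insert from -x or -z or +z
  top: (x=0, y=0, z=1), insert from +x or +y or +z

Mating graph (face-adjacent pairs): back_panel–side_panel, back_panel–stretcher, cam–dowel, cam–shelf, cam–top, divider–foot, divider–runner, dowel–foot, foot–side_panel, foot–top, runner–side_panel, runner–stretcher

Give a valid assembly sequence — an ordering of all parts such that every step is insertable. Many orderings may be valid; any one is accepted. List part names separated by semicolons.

1. cam@(0, -1, 1) [+y clear] — {cam}
2. dowel@(0, -1, 0) [-x clear] — {cam, dowel}
3. shelf@(1, -1, 1) [+x clear] — {cam, dowel, shelf}
4. foot@(0, 0, 0) [+y clear] — {cam, dowel, foot, shelf}
5. side_panel@(0, 1, 0) [+z clear] — {cam, dowel, foot, shelf, side_panel}
6. runner@(1, 1, 0) [+x clear] — {cam, dowel, foot, runner, shelf, side_panel}
7. top@(0, 0, 1) [+x clear] — {cam, dowel, foot, runner, shelf, side_panel, top}
8. divider@(1, 0, 0) [-z clear] — {cam, divider, dowel, foot, runner, shelf, side_panel, top}
9. back_panel@(0, 2, 0) [+x clear] — {back_panel, cam, divider, dowel, foot, runner, shelf, side_panel, top}
10. stretcher@(1, 2, 0) [-z clear] — {back_panel, cam, divider, dowel, foot, runner, shelf, side_panel, stretcher, top}

cam; dowel; shelf; foot; side_panel; runner; top; divider; back_panel; stretcher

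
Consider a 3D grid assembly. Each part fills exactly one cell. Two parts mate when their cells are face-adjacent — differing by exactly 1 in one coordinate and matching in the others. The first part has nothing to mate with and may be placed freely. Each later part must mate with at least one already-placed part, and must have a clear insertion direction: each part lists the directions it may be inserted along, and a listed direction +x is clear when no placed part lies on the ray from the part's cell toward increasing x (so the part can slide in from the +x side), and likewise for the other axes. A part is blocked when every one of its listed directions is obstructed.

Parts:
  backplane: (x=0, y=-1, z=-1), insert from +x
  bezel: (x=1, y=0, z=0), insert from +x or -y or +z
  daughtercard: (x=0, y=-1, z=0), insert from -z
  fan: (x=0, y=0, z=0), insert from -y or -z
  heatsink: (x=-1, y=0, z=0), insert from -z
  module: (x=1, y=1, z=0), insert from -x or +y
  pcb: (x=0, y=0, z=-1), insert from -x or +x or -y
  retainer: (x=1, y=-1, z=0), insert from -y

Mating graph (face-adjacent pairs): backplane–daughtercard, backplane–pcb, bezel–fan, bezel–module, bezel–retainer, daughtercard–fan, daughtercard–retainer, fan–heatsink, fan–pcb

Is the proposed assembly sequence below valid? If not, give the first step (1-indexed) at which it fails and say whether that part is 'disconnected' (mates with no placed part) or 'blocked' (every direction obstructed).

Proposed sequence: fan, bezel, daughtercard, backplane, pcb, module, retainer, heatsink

Valid

1. fan@(0, 0, 0) [-y clear] — {fan}
2. bezel@(1, 0, 0) [+x clear] — {bezel, fan}
3. daughtercard@(0, -1, 0) [-z clear] — {bezel, daughtercard, fan}
4. backplane@(0, -1, -1) [+x clear] — {backplane, bezel, daughtercard, fan}
5. pcb@(0, 0, -1) [-x clear] — {backplane, bezel, daughtercard, fan, pcb}
6. module@(1, 1, 0) [-x clear] — {backplane, bezel, daughtercard, fan, module, pcb}
7. retainer@(1, -1, 0) [-y clear] — {backplane, bezel, daughtercard, fan, module, pcb, retainer}
8. heatsink@(-1, 0, 0) [-z clear] — {backplane, bezel, daughtercard, fan, heatsink, module, pcb, retainer}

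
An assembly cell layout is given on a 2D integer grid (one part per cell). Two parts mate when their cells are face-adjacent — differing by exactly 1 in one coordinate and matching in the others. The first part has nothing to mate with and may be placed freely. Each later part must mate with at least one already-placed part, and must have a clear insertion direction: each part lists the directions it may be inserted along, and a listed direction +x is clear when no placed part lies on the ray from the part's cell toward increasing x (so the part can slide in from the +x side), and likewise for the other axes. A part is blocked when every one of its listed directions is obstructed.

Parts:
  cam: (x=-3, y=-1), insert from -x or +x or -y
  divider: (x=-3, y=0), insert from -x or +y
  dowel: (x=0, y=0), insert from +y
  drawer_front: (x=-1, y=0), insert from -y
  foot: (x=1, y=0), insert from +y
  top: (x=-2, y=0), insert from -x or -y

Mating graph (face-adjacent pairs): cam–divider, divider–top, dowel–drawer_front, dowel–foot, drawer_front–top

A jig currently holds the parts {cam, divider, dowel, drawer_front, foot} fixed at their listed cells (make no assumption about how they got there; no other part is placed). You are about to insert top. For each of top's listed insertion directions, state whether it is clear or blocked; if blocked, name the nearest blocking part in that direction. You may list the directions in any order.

-x: blocked by divider; -y: clear

-x: nearest on ray is divider@(-3, 0) ⇒ blocked
-y: ray from top(-2, 0) has no placed part ⇒ clear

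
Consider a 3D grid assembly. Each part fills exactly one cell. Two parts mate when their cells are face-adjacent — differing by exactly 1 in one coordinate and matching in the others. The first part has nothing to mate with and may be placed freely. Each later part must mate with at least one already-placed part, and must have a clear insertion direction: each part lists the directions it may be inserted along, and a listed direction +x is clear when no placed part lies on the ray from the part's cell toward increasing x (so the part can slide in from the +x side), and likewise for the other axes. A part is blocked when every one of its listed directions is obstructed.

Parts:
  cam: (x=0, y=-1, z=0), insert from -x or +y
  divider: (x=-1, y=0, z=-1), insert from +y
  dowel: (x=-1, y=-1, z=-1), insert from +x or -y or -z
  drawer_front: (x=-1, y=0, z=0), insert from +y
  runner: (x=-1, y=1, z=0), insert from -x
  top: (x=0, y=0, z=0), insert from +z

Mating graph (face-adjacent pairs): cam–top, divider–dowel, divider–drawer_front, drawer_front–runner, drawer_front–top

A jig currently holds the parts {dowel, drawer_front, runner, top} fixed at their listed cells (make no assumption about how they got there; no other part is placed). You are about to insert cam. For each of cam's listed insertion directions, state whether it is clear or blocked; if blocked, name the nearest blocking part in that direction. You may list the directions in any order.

+y: blocked by top; -x: clear

-x: ray from cam(0, -1, 0) has no placed part ⇒ clear
+y: nearest on ray is top@(0, 0, 0) ⇒ blocked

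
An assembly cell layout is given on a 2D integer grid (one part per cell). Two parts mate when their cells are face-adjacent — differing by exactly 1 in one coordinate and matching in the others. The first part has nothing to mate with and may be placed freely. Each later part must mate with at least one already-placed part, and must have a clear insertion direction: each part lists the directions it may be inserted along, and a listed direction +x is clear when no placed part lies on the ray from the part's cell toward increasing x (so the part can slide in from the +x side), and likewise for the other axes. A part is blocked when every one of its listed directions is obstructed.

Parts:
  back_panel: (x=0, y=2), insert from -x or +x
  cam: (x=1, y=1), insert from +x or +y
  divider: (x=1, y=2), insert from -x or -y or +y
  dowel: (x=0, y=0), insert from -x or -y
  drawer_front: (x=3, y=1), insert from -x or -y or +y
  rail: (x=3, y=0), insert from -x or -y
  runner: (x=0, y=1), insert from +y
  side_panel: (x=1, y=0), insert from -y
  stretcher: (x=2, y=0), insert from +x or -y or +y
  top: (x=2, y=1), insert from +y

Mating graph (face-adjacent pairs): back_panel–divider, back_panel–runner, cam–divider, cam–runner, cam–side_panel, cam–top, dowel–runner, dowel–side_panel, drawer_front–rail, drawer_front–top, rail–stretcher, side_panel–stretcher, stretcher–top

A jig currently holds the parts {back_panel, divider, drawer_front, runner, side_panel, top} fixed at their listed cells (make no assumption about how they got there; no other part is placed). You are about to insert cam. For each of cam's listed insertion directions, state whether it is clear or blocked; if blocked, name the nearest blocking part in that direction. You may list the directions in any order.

+x: nearest on ray is top@(2, 1) ⇒ blocked
+y: nearest on ray is divider@(1, 2) ⇒ blocked

+x: blocked by top; +y: blocked by divider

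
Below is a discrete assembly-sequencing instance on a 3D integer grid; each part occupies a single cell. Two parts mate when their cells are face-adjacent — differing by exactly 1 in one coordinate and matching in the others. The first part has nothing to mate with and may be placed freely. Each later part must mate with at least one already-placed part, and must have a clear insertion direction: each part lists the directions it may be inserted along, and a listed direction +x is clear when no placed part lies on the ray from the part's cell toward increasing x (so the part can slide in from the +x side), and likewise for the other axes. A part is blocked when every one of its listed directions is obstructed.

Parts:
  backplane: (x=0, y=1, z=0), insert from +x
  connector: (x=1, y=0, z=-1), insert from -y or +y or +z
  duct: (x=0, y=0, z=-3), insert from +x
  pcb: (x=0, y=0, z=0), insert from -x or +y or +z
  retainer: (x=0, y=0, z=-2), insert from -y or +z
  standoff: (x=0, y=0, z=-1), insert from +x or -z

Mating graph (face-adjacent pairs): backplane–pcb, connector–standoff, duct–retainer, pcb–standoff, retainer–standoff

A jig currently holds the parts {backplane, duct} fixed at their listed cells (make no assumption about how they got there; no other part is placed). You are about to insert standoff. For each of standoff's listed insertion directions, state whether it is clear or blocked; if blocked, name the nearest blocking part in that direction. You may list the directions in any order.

+x: clear; -z: blocked by duct

+x: ray from standoff(0, 0, -1) has no placed part ⇒ clear
-z: nearest on ray is duct@(0, 0, -3) ⇒ blocked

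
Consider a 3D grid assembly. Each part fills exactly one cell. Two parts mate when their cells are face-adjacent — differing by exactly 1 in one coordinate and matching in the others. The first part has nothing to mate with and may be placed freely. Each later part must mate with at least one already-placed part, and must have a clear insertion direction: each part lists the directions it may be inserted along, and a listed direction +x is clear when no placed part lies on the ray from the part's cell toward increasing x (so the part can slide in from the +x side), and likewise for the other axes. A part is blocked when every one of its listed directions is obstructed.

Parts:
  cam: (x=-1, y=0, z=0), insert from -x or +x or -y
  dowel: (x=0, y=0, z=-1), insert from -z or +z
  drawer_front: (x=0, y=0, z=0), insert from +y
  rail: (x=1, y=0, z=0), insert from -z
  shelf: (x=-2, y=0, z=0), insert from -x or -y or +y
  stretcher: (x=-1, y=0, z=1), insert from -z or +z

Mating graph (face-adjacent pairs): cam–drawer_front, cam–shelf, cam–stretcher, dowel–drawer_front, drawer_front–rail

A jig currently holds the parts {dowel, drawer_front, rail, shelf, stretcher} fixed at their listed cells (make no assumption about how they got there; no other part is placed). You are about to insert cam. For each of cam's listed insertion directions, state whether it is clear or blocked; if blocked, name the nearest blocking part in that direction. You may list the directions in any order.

+x: blocked by drawer_front; -x: blocked by shelf; -y: clear

-x: nearest on ray is shelf@(-2, 0, 0) ⇒ blocked
+x: nearest on ray is drawer_front@(0, 0, 0) ⇒ blocked
-y: ray from cam(-1, 0, 0) has no placed part ⇒ clear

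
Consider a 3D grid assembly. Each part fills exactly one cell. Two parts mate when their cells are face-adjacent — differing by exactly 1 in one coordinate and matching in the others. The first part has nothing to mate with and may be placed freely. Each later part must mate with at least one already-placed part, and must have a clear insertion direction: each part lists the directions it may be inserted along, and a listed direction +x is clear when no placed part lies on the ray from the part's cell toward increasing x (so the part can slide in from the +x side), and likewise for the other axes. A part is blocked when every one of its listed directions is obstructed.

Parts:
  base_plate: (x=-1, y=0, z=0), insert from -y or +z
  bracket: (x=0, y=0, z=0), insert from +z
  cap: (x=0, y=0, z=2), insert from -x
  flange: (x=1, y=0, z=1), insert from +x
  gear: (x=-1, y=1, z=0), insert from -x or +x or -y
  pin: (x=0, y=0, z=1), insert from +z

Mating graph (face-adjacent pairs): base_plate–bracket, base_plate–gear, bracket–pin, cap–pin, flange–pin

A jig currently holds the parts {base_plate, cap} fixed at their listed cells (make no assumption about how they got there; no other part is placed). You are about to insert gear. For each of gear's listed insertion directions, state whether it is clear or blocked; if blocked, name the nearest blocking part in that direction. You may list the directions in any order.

-x: ray from gear(-1, 1, 0) has no placed part ⇒ clear
+x: ray from gear(-1, 1, 0) has no placed part ⇒ clear
-y: nearest on ray is base_plate@(-1, 0, 0) ⇒ blocked

+x: clear; -x: clear; -y: blocked by base_plate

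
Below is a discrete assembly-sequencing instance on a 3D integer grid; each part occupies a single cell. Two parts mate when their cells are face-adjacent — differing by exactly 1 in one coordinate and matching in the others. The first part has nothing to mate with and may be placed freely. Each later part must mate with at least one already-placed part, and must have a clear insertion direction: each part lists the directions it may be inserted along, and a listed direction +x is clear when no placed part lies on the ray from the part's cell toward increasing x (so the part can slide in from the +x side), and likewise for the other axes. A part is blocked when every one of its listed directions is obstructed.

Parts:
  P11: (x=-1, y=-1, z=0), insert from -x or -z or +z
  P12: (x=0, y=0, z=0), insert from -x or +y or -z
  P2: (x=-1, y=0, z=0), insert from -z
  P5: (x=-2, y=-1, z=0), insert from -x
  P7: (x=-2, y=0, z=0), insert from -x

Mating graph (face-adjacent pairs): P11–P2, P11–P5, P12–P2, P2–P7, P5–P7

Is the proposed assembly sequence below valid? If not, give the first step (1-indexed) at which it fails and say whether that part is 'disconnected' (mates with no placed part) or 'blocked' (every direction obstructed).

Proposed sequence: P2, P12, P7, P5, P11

1. P2@(-1, 0, 0) [-z clear] — {P2}
2. P12@(0, 0, 0) [+y clear] — {P12, P2}
3. P7@(-2, 0, 0) [-x clear] — {P12, P2, P7}
4. P5@(-2, -1, 0) [-x clear] — {P12, P2, P5, P7}
5. P11@(-1, -1, 0) [-z clear] — {P11, P12, P2, P5, P7}

Valid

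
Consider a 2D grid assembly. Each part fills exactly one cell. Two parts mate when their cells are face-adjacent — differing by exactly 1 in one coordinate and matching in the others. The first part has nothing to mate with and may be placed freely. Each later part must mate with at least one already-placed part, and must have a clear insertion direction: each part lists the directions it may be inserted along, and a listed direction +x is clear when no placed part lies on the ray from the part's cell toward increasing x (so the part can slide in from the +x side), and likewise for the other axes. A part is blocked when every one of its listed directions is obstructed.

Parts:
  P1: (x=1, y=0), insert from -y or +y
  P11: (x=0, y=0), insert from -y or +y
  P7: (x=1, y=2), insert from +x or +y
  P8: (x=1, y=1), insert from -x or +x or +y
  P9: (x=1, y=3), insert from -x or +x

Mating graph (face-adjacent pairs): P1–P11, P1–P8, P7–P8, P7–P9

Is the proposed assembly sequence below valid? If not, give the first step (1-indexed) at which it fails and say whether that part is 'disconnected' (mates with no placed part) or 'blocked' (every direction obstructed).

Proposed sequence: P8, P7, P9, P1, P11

Valid

1. P8@(1, 1) [-x clear] — {P8}
2. P7@(1, 2) [+x clear] — {P7, P8}
3. P9@(1, 3) [-x clear] — {P7, P8, P9}
4. P1@(1, 0) [-y clear] — {P1, P7, P8, P9}
5. P11@(0, 0) [-y clear] — {P1, P11, P7, P8, P9}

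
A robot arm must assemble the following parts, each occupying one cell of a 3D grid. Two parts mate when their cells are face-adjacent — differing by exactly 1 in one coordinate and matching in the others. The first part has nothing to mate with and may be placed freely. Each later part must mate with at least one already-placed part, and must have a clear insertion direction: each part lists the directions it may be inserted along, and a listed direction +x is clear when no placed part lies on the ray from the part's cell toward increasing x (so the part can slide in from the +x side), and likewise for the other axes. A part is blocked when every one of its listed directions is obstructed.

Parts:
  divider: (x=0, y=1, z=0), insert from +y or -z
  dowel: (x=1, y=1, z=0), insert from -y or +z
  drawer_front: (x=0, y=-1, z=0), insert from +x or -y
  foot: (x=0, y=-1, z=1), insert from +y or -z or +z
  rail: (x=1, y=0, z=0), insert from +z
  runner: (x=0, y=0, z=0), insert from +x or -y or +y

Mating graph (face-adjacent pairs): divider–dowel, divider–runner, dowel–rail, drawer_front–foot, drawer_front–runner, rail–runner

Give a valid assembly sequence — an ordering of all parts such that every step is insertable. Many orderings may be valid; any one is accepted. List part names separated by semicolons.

rail; runner; dowel; drawer_front; foot; divider

1. rail@(1, 0, 0) [+z clear] — {rail}
2. runner@(0, 0, 0) [-y clear] — {rail, runner}
3. dowel@(1, 1, 0) [+z clear] — {dowel, rail, runner}
4. drawer_front@(0, -1, 0) [+x clear] — {dowel, drawer_front, rail, runner}
5. foot@(0, -1, 1) [+y clear] — {dowel, drawer_front, foot, rail, runner}
6. divider@(0, 1, 0) [+y clear] — {divider, dowel, drawer_front, foot, rail, runner}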